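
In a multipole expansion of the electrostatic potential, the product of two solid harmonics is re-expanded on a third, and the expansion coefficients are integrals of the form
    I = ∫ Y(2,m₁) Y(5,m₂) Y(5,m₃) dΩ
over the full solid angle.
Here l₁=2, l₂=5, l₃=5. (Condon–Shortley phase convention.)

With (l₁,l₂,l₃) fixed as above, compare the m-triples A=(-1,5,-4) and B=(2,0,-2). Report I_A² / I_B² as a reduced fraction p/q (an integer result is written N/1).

l's match ⇒ only the (l;m) 3-j factors differ between A and B.
A: triangle coeff Δ(2,5,5) = 1/38610; Σ_t [2,2]: t=2:+1/80640 = 1/80640; (3j)²=9/286 [(2 5 5; -1 5 -4)], sign=-1
B: triangle coeff Δ(2,5,5) = 1/38610; Σ_t [0,0]: t=0:+1/2880 = 1/2880; (3j)²=14/429 [(2 5 5; 2 0 -2)], sign=-1
I_A²/I_B² = (9/286)/(14/429) = 27/28

27/28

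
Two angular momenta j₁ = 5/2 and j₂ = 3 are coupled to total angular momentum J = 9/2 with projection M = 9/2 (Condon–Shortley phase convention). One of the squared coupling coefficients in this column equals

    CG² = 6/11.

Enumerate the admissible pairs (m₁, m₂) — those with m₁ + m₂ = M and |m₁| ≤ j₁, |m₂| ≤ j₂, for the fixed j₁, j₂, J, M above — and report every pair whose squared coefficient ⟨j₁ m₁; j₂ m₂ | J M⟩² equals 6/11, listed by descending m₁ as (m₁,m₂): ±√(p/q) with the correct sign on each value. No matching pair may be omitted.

(3/2,3): −√(6/11)

Admissible pairs with m₁+m₂ = M = 9/2: (3/2,3), (5/2,2)
  (m₁,m₂)=(5/2,2): CG² = 5/11, CG = +√(5/11)
  (m₁,m₂)=(3/2,3): CG² = 6/11, CG = −√(6/11)   ← matches the target
Pairs with CG² = 6/11: (3/2,3): −√(6/11)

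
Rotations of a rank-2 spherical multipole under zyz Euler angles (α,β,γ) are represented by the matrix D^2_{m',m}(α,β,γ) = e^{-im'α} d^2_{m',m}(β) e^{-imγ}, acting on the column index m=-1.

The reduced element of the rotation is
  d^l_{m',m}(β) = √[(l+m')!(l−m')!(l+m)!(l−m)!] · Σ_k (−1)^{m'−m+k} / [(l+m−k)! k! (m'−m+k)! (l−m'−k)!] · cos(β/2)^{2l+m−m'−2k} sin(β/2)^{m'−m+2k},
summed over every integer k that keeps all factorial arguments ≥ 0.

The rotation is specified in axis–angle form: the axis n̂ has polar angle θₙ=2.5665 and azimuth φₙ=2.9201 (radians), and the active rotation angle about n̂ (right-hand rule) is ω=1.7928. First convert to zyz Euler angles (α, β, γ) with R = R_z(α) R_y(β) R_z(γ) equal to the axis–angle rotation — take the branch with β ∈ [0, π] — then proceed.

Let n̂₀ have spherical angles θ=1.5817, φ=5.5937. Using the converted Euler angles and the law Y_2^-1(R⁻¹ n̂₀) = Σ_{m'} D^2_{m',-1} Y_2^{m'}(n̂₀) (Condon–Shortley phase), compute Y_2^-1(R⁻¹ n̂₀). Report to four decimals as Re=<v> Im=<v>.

Re=0.1279 Im=-0.1371

Axis–angle → zyz. n̂ = (sinθₙcosφₙ, sinθₙsinφₙ, cosθₙ) = (-0.530625, +0.119490, -0.839142), ω = 1.7928.
R = I cosω + sinω [n̂]ₓ + (1−cosω) n̂n̂ᵀ gives
  R = [+0.123374, +0.741183, +0.659869; -0.895913, -0.202763, +0.395256; +0.426754, -0.639949, +0.639020]
β = atan2(√(R₁₃²+R₂₃²), R₃₃) = 0.877573; α = atan2(R₂₃, R₁₃) mod 2π = 0.539678; γ = atan2(R₃₂, −R₃₁) mod 2π = 4.124256
Need the full column D^2_{m',-1} for m'=−2..2 at α=0.5397, β=0.8776, γ=4.1243.
cos(β/2)=0.905268, sin(β/2)=0.424841
d^2_{-2,-1}: single k=1 term ⇒ +0.630359;  D = +0.297343-0.555824i
d^2_{-1,-1}: k∈[0..1] ⇒ +0.671596 -0.443741 = +0.227856;  D = -0.011037-0.227588i
d^2_{0,-1}: k∈[0..1] ⇒ -0.772029 +0.170033 = -0.601996;  D = +0.333993+0.500847i
d^2_{1,-1}: k∈[0..1] ⇒ +0.443741 -0.032577 = +0.411164;  D = -0.371477-0.176241i
d^2_{2,-1}: single k=0 term ⇒ -0.138831;  D = +0.138183-0.013403i
Y_2^{m'}(θ=1.5817,φ=5.5937) and Σ D·Y over m':
  (+0.2973-0.5558i)·(+0.0736+0.3791i)  (-0.0110-0.2276i)·(-0.0065-0.0054i)  (+0.3340+0.5008i)·(-0.3153+0.0000i)  (-0.3715-0.1762i)·(+0.0065-0.0054i)  (+0.1382-0.0134i)·(+0.0736-0.3791i)
Y_2^-1(R⁻¹ n̂) = +0.127918-0.137094i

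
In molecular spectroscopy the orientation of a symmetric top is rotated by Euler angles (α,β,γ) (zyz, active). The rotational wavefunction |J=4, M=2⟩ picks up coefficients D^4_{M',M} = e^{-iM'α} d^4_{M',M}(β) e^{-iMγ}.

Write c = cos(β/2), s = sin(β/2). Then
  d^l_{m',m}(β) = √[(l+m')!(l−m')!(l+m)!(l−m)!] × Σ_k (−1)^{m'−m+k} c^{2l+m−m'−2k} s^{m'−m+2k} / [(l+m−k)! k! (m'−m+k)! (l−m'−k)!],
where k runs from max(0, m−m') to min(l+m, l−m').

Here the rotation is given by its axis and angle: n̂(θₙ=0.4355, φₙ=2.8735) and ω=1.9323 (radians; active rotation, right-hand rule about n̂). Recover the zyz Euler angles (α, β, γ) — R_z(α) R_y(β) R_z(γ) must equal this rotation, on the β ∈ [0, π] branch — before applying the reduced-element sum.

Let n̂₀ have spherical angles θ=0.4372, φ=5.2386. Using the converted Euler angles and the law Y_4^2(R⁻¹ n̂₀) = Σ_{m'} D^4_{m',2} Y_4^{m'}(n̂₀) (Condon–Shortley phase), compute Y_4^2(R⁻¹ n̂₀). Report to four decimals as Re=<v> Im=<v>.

Re=0.0444 Im=0.0337

Axis–angle → zyz. n̂ = (sinθₙcosφₙ, sinθₙsinφₙ, cosθₙ) = (-0.406794, +0.111749, +0.906659), ω = 1.9323.
R = I cosω + sinω [n̂]ₓ + (1−cosω) n̂n̂ᵀ gives
  R = [-0.129672, -0.909595, -0.394743; +0.786522, -0.336777, +0.517653; -0.603795, -0.243349, +0.759087]
β = atan2(√(R₁₃²+R₂₃²), R₃₃) = 0.708887; α = atan2(R₂₃, R₁₃) mod 2π = 2.222290; γ = atan2(R₃₂, −R₃₁) mod 2π = 5.900068
Need the full column D^4_{m',2} for m'=−4..4 at α=2.2223, β=0.7089, γ=5.9001.
cos(β/2)=0.937840, sin(β/2)=0.347069
d^4_{-4,2}: single k=6 term ⇒ +0.008134;  D = -0.007919-0.001859i
d^4_{-3,2}: k∈[5..6] ⇒ +0.046628 -0.002129 = +0.044500;  D = +0.018181+0.040616i
d^4_{-2,2}: k∈[4..6] ⇒ +0.168371 -0.018447 +0.000211 = +0.150134;  D = +0.071771-0.131868i
d^4_{-1,2}: k∈[3..5] ⇒ +0.428948 -0.088119 +0.002414 = +0.343242;  D = -0.339229+0.052334i
d^4_{0,2}: k∈[2..4] ⇒ +0.777542 -0.283966 +0.014584 = +0.508160;  D = +0.366142+0.352372i
d^4_{1,2}: k∈[1..3] ⇒ +0.939619 -0.643422 +0.058746 = +0.354944;  D = +0.040638-0.352610i
d^4_{2,2}: k∈[0..2] ⇒ +0.598451 -0.983521 +0.168371 = -0.216699;  D = +0.186226-0.110808i
d^4_{3,2}: k∈[0..1] ⇒ -0.828667 +0.340467 = -0.488200;  D = -0.452910-0.182240i
d^4_{4,2}: single k=0 term ⇒ +0.433692;  D = -0.115237-0.418102i
Y_4^{m'}(θ=0.4372,φ=5.2386) and Σ D·Y over m':
  (-0.0079-0.0019i)·(-0.0072-0.0122i)  (+0.0182+0.0406i)·(-0.0861+0.0007i)  (+0.0718-0.1319i)·(-0.1410+0.2472i)  (-0.3392+0.0523i)·(+0.2502+0.4308i)  (+0.3661+0.3524i)·(+0.2067+0.0000i)  (+0.0406-0.3526i)·(-0.2502+0.4308i)  (+0.1862-0.1108i)·(-0.1410-0.2472i)  (-0.4529-0.1822i)·(+0.0861+0.0007i)  (-0.1152-0.4181i)·(-0.0072+0.0122i)
Y_4^2(R⁻¹ n̂) = +0.044352+0.033711i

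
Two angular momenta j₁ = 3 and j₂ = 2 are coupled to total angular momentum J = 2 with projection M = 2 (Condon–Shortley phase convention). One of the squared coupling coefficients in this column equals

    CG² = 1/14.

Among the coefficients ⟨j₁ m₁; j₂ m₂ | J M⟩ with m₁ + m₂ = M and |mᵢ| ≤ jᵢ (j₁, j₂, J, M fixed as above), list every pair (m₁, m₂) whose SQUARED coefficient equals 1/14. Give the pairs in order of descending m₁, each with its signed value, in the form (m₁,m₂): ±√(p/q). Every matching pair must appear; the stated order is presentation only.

(0,2): −√(1/14)

Admissible pairs with m₁+m₂ = M = 2: (0,2), (1,1), (2,0), (3,-1)
  (m₁,m₂)=(3,-1): CG² = 5/14, CG = +√(5/14)
  (m₁,m₂)=(2,0): CG² = 5/14, CG = −√(5/14)
  (m₁,m₂)=(1,1): CG² = 3/14, CG = +√(3/14)
  (m₁,m₂)=(0,2): CG² = 1/14, CG = −√(1/14)   ← matches the target
Pairs with CG² = 1/14: (0,2): −√(1/14)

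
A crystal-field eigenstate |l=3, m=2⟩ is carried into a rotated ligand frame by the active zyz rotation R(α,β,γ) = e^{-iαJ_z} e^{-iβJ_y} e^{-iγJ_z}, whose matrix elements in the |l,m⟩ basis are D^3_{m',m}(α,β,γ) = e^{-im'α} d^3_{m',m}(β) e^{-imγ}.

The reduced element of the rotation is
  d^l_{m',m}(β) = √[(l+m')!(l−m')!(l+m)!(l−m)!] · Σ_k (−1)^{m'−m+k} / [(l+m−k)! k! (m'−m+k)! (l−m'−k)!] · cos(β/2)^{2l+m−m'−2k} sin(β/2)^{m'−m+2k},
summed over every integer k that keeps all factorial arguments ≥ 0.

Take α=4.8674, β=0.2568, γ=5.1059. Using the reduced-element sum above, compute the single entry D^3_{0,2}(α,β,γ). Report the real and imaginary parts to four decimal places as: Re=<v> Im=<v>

Re=-0.0603 Im=0.0605

Split into d^3_{0,2}(β=0.2568) × two z-phases.
c=cos(0.256800/2)=0.991768, s=sin(0.256800/2)=0.128047; N=√[6·6·120·1]=65.726707
Admissible k: 2..3 (factorial args all ≥0)
  k=2: (−1)^0·65.7267/(12)·0.9918^4·0.1280^2 = +0.086885
  k=3: (−1)^1·65.7267/(12)·0.9918^2·0.1280^4 = -0.001448
d^3_{0,2}(0.2568) = +0.086885 -0.001448 = +0.085436
Phases: e^{-i·(0)·4.8674}=+1.000000+0.000000i, e^{-i·(2)·5.1059}=-0.705958+0.708254i ⇒ D=-0.060314+0.060511i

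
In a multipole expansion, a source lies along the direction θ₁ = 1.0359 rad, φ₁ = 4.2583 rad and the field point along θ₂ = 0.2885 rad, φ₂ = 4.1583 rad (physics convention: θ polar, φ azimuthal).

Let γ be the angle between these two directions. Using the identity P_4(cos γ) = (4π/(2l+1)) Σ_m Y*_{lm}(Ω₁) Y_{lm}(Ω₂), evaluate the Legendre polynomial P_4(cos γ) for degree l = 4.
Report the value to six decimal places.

-0.377921

Expand P_4 via completeness: Σ_{m} conj(Y_{4,m}) at Ω₁ times Y_{4,m} at Ω₂ —
  m=-4: Y*=-0.05893 - 0.23516j  Y=-0.00174 + 0.00232j  product 0.00065 + 0.00027j
  m=-3: Y*=0.39748 + 0.08411j  Y=0.02752 + 0.00252j  product 0.01073 + 0.00332j
  m=-2: Y*=-0.12474 + 0.15986j  Y=-0.06566 - 0.13167j  product 0.02924 + 0.00593j
  m=-1: Y*=0.10749 + 0.22021j  Y=-0.23311 + 0.37675j  product -0.10802 - 0.01084j
  m=+0: Y*=-0.25729 + 0.00000j  Y=0.52802 + 0.00000j  product -0.13585 + 0.00000j
  m=+1: Y*=-0.10749 + 0.22021j  Y=0.23311 + 0.37675j  product -0.10802 + 0.01084j
  m=+2: Y*=-0.12474 - 0.15986j  Y=-0.06566 + 0.13167j  product 0.02924 - 0.00593j
  m=+3: Y*=-0.39748 + 0.08411j  Y=-0.02752 + 0.00252j  product 0.01073 - 0.00332j
  m=+4: Y*=-0.05893 + 0.23516j  Y=-0.00174 - 0.00232j  product 0.00065 - 0.00027j
Σ over m = -0.27067 + 0.00000j; ×(4π/9) → -0.37792 + 0.00000j. Real part: -0.377921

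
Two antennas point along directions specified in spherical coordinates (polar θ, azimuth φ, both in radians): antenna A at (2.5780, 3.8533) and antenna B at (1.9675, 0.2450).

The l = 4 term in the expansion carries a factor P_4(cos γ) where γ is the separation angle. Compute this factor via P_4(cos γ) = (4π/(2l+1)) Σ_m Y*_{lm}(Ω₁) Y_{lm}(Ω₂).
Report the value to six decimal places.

Expand P_4 via completeness: Σ_{m} conj(Y_{4,m}) at Ω₁ times Y_{4,m} at Ω₂ —
  [-4]  conj(Y_{4,-4})(Ω₁) = (-0.034491, 0.010472) ; Y_{4,-4}(Ω₂) = (0.178395, -0.265979) ; Δ = (-0.003368, 0.011042)
  [-3]  conj(Y_{4,-3})(Ω₁) = (-0.086284, 0.136311) ; Y_{4,-3}(Ω₂) = (-0.281503, 0.254468) ; Δ = (-0.010398, -0.060328)
  [-2]  conj(Y_{4,-2})(Ω₁) = (0.056111, 0.377958) ; Y_{4,-2}(Ω₂) = (0.011306, -0.006031) ; Δ = (0.002914, 0.003935)
  [-1]  conj(Y_{4,-1})(Ω₁) = (0.323927, 0.279388) ; Y_{4,-1}(Ω₂) = (0.319758, -0.079947) ; Δ = (0.125914, 0.063439)
  [+0]  conj(Y_{4,0})(Ω₁) = (-0.059780, -0.000000) ; Y_{4,0}(Ω₂) = (-0.073905, 0.000000) ; Δ = (0.004418, 0.000000)
  [+1]  conj(Y_{4,1})(Ω₁) = (-0.323927, 0.279388) ; Y_{4,1}(Ω₂) = (-0.319758, -0.079947) ; Δ = (0.125914, -0.063439)
  [+2]  conj(Y_{4,2})(Ω₁) = (0.056111, -0.377958) ; Y_{4,2}(Ω₂) = (0.011306, 0.006031) ; Δ = (0.002914, -0.003935)
  [+3]  conj(Y_{4,3})(Ω₁) = (0.086284, 0.136311) ; Y_{4,3}(Ω₂) = (0.281503, 0.254468) ; Δ = (-0.010398, 0.060328)
  [+4]  conj(Y_{4,4})(Ω₁) = (-0.034491, -0.010472) ; Y_{4,4}(Ω₂) = (0.178395, 0.265979) ; Δ = (-0.003368, -0.011042)
Accumulated sum (0.234543, 0.000000); after 4π/(2l+1) scaling, (0.327484, 0.000000) ⇒ P_4 = 0.327484

0.327484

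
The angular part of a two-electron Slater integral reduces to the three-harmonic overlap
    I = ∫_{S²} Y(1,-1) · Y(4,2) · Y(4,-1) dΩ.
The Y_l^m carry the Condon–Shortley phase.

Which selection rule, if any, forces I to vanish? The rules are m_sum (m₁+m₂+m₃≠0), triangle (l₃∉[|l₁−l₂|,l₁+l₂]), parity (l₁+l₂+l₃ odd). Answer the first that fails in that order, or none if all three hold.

parity

azimuthal sum: -1 + 2 − 1 = 0  ✓
3 ≤ 4 ≤ 5 (triangle on l)  ✓
L = 1 + 4 + 4 = 9 (odd)  ✗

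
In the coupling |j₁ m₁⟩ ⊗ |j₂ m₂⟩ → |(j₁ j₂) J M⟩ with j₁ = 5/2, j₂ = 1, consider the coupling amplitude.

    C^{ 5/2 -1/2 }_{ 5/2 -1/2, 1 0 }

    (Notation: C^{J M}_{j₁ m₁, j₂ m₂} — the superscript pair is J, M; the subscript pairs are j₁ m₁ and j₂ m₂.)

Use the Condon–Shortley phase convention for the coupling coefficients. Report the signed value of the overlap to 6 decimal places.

-0.169031

triangle: 1!×4!×1!/7! = 24/5040
(j±m)!: 2!×3!×1!×1!×2!×3! = 144
prefactor² = (2J+1)×Δ×N² = 144/35
  k=0: +1/(0!×1!×3!×1!×1!×0!) = 1/6
  k=1: −1/(1!×0!×2!×0!×2!×1!) = -1/4
Σ = -1/12  ⇒  CG² = 144/35×(-1/12)² = 1/35
CG = −√(1/35) = -0.169031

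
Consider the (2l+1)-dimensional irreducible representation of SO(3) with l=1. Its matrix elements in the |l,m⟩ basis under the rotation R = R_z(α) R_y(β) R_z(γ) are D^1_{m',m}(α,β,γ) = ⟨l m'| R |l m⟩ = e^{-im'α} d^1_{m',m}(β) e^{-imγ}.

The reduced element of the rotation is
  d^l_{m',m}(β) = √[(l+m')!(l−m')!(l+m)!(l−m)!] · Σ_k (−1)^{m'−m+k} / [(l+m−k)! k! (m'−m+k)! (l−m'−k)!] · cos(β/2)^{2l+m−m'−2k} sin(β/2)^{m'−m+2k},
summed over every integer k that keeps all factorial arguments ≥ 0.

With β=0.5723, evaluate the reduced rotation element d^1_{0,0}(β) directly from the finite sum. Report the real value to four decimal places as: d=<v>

d^1_{0,0}(β=0.5723) via the finite sum:
With c≡cos(β/2)=0.959338 and s≡sin(β/2)=0.282261, N=[1·1·1·1]^{1/2}=1.000000
The bounds max(0,m−m')=0 and min(l+m,l−m')=1 give 2 terms
  k=0: (−1)^0·1.0000/(1)·0.9593^2·0.2823^0 = +0.920329
  k=1: (−1)^1·1.0000/(1)·0.9593^0·0.2823^2 = -0.079671
d^1_{0,0}(0.5723) = +0.920329 -0.079671 = +0.840658

d=0.8407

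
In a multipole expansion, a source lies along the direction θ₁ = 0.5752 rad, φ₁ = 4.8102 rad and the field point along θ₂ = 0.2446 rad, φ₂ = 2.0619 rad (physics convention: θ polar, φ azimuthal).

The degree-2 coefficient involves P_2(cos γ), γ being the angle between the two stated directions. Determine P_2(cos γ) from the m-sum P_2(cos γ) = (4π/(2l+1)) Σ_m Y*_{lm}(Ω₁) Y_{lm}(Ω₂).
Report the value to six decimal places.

Addition theorem: P_2(cos γ) = (4π/5) Σ_m Y*_{lm}(Ω₁) Y_{lm}(Ω₂), m = −2…2:
  m=-2: Y*=-0.112133-0.022220i  Y=-0.012577+0.018841i  product +0.001829-0.001833i
  m=-1: Y*=+0.034437-0.350955i  Y=-0.085604-0.160065i  product -0.059123+0.024531i
  m=+0: Y*=+0.350773-0.000000i  Y=+0.575294+0.000000i  product +0.201798+0.000000i
  m=+1: Y*=-0.034437-0.350955i  Y=+0.085604-0.160065i  product -0.059123-0.024531i
  m=+2: Y*=-0.112133+0.022220i  Y=-0.012577-0.018841i  product +0.001829+0.001833i
Accumulated sum +0.087209-0.000000i; after 4π/(2l+1) scaling, +0.219180-0.000000i ⇒ P_2 = 0.219180

0.219180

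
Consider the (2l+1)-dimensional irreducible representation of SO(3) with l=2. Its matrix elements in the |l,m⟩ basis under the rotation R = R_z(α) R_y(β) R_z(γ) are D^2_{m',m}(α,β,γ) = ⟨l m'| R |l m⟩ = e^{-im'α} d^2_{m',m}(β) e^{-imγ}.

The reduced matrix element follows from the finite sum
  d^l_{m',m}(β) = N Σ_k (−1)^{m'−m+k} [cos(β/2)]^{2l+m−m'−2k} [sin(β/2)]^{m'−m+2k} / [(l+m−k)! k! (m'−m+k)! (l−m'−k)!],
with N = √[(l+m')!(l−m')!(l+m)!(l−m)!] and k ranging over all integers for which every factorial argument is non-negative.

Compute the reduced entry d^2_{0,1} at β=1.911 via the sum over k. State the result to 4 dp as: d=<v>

d^2_{0,1}(β=1.9110) via the finite sum:
With c≡cos(β/2)=0.577201 and s≡sin(β/2)=0.816602, N=[2·2·6·1]^{1/2}=4.898979
The bounds max(0,m−m')=1 and min(l+m,l−m')=2 give 2 terms
  k=1: (−1)^0·4.8990/(2)·0.5772^3·0.8166^1 = +0.384651
  k=2: (−1)^1·4.8990/(2)·0.5772^1·0.8166^3 = -0.769900
d^2_{0,1}(1.9110) = +0.384651 -0.769900 = -0.385249

d=-0.3852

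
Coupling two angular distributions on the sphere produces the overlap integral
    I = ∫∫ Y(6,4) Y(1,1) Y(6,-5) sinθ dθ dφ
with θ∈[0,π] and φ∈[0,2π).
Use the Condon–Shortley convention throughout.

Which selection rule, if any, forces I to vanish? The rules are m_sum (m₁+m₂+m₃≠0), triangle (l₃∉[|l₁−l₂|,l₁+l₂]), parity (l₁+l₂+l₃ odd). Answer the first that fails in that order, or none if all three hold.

parity

azimuthal sum: 4 + 1 − 5 = 0  ✓
5 ≤ 6 ≤ 7 (triangle on l)  ✓
L = 6 + 1 + 6 = 13 (odd)  ✗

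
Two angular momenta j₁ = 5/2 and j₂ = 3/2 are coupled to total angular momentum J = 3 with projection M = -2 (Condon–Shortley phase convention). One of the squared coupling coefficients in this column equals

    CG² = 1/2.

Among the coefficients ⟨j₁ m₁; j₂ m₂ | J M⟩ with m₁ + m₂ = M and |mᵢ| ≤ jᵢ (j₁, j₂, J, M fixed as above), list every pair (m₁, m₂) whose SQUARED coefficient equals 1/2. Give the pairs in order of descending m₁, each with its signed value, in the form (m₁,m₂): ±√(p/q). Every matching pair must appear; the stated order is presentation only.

(-1/2,-3/2): +√(1/2)

Admissible pairs with m₁+m₂ = M = -2: (-5/2,1/2), (-3/2,-1/2), (-1/2,-3/2)
  (m₁,m₂)=(-1/2,-3/2): CG² = 1/2, CG = +√(1/2)   ← matches the target
  (m₁,m₂)=(-3/2,-1/2): CG² = 1/12, CG = −√(1/12)
  (m₁,m₂)=(-5/2,1/2): CG² = 5/12, CG = −√(5/12)
Pairs with CG² = 1/2: (-1/2,-3/2): +√(1/2)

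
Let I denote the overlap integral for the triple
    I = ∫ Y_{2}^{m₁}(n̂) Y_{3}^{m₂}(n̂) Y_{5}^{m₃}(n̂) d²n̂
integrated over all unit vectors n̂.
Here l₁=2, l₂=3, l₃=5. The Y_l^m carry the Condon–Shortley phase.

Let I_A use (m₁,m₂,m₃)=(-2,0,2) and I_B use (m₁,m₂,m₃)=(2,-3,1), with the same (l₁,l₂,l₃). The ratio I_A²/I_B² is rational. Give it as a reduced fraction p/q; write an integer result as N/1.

35/1

l's match ⇒ only the (l;m) 3-j factors differ between A and B.
A: triangle coeff Δ(2,3,5) = 1/2310; Σ_t [0,0]: t=0:+1/864 = 1/864; (3j)²=1/66 [(2 3 5; -2 0 2)], sign=-1
B: triangle coeff Δ(2,3,5) = 1/2310; Σ_t [0,0]: t=0:+1/17280 = 1/17280; (3j)²=1/2310 [(2 3 5; 2 -3 1)], sign=+1
I_A²/I_B² = (1/66)/(1/2310) = 35/1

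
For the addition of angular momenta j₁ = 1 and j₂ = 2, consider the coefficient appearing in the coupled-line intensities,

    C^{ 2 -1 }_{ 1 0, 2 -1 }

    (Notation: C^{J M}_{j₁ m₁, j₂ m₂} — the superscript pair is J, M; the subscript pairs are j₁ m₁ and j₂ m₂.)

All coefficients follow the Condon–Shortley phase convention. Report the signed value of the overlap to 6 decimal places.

j₁+j₂−J=1  J+j₁−j₂=1  J−j₁+j₂=3  j₁+j₂+J+1=6
(j₁±m₁, j₂±m₂, J±M) = (1,1,1,3,1,3)
P² = 3/2
sum k=0..1:
  [0] +1/2 = 1/2
  [1] −1/6 = -1/6
S = 1/3
C² = P²·S² = 1/6 ; C = +0.408248

+√(1/6) = +0.408248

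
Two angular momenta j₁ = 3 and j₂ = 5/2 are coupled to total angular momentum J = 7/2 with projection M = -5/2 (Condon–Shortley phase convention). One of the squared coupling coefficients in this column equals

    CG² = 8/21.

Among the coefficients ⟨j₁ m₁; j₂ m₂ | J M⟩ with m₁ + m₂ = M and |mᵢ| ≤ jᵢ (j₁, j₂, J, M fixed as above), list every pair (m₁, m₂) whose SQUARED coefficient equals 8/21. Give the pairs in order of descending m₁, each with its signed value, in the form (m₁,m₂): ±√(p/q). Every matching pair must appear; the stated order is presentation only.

(0,-5/2): +√(8/21)

Admissible pairs with m₁+m₂ = M = -5/2: (-3,1/2), (-2,-1/2), (-1,-3/2), (0,-5/2)
  (m₁,m₂)=(0,-5/2): CG² = 8/21, CG = +√(8/21)   ← matches the target
  (m₁,m₂)=(-1,-3/2): CG² = 10/63, CG = −√(10/63)
  (m₁,m₂)=(-2,-1/2): CG² = 2/63, CG = −√(2/63)
  (m₁,m₂)=(-3,1/2): CG² = 3/7, CG = +√(3/7)
Pairs with CG² = 8/21: (0,-5/2): +√(8/21)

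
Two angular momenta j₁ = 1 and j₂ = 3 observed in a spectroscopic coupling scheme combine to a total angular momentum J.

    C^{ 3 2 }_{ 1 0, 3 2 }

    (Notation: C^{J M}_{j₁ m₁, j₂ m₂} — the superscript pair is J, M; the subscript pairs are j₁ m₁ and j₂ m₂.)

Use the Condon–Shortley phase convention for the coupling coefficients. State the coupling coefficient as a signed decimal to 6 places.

j₁+j₂−J=1  J+j₁−j₂=1  J−j₁+j₂=5  j₁+j₂+J+1=8
(j₁±m₁, j₂±m₂, J±M) = (1,1,5,1,5,1)
P² = 300
sum k=0..1:
  [0] +1/120 = 1/120
  [1] −1/24 = -1/24
S = -1/30
C² = P²·S² = 1/3 ; C = -0.577350

-0.577350  (= −√(1/3))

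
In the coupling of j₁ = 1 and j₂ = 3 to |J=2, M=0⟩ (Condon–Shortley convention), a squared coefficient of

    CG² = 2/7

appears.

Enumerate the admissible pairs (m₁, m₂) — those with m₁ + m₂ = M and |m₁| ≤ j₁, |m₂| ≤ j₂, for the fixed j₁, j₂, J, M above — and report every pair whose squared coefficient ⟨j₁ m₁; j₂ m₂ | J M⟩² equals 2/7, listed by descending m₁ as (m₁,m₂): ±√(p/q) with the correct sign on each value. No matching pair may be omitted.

(1,-1): +√(2/7); (-1,1): +√(2/7)

Admissible pairs with m₁+m₂ = M = 0: (-1,1), (0,0), (1,-1)
  (m₁,m₂)=(1,-1): CG² = 2/7, CG = +√(2/7)   ← matches the target
  (m₁,m₂)=(0,0): CG² = 3/7, CG = −√(3/7)
  (m₁,m₂)=(-1,1): CG² = 2/7, CG = +√(2/7)   ← matches the target
Pairs with CG² = 2/7: (1,-1): +√(2/7); (-1,1): +√(2/7)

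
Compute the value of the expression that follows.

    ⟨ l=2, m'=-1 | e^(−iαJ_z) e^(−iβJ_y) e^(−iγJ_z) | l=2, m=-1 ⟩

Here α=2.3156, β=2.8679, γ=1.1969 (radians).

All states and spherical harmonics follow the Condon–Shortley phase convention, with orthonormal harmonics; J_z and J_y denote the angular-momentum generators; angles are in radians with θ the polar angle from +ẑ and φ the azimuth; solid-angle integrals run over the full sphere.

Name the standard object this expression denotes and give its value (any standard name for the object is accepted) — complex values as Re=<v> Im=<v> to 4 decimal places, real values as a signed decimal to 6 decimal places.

Wigner D-matrix element, Re=0.0507 Im=0.0197

This is a Wigner D-matrix element — the rotation-matrix element ⟨l m'| R(α,β,γ) |l m⟩ in the angular-momentum basis.
D^2_{-1,-1}(2.3156,2.8679,1.1969) = e^{-i·-1·2.3156}·d^2_{-1,-1}(2.8679)·e^{-i·-1·1.1969}. Compute d first:
With c≡cos(β/2)=0.136420 and s≡sin(β/2)=0.990651, N=[1·6·1·6]^{1/2}=6.000000
k∈{0,1} keeps every argument non-negative
  k=0: (−1)^0·6.0000/(6)·0.1364^4·0.9907^0 = +0.000346
  k=1: (−1)^1·6.0000/(2)·0.1364^2·0.9907^2 = -0.054792
d^2_{-1,-1}(2.8679) = +0.000346 -0.054792 = -0.054446
Attach z-rotation phases: D = e^{-i(-1)(2.3156)}·(-0.054446)·e^{-i(-1)(1.1969)} = +0.050743+0.019734i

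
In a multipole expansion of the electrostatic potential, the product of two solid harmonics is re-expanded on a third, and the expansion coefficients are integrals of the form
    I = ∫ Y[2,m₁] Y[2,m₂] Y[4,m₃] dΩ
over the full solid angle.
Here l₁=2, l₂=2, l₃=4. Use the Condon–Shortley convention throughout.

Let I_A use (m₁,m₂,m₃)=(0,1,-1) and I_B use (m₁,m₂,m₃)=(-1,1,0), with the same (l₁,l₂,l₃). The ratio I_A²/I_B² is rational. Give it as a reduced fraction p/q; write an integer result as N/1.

Same 2,2,4: normalisation and zero-m 3j drop out of the ratio.
A: Δ: 0! 4! 4! / 9! → 1/630; sum: t=0:+1/24 = 1/24; 3j²(2 2 4; 0 1 -1) = Δ·Π!·Σ² = 1/21  (sign -1)
B: Δ: 0! 4! 4! / 9! → 1/630; sum: t=0:+1/36 = 1/36; 3j²(2 2 4; -1 1 0) = Δ·Π!·Σ² = 8/315  (sign +1)
I_A²/I_B² = (1/21)/(8/315) = 15/8

15/8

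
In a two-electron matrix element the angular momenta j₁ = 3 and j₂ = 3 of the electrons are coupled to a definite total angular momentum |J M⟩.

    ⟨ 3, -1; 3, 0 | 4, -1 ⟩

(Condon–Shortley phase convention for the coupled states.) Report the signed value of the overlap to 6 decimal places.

triangle: 2!·4!·4!/11! = 1152/39916800
(j±m)!: 2!·4!·3!·3!·3!·5! = 1244160
prefactor² = (2J+1)·Δ·N² = 124416/385
  k=0: +1/(0!·2!·4!·3!·0!·1!) = 1/288
  k=1: −1/(1!·1!·3!·2!·1!·2!) = -1/24
  k=2: +1/(2!·0!·2!·1!·2!·3!) = 1/48
Σ = -5/288  ⇒  CG² = 124416/385·(-5/288)² = 15/154
CG = −√(15/154) = -0.312094

−√(15/154) = -0.312094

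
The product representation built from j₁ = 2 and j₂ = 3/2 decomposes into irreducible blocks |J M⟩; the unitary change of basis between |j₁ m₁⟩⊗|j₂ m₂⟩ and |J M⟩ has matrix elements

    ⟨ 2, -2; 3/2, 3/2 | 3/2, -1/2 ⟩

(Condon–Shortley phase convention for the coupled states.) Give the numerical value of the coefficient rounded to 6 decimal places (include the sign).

√[4·2!2!1!/6! · 0!4!3!0!1!2!] = √(32/5)
  +(−1)^2/∏(2,0,2,1,0,0)! = 1/4  (running 1/4)
⟨..|..⟩ = √(32/5)·(1/4) = +0.632456

+0.632456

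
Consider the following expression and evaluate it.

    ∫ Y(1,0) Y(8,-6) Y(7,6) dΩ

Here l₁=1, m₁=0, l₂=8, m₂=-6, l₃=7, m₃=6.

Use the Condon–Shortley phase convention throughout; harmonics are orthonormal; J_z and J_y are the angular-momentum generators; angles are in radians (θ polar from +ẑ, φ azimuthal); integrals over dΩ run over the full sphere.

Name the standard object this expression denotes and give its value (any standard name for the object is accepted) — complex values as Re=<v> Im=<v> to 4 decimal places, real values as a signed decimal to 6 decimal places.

This is a Gaunt coefficient — the integral of a triple product of spherical harmonics over the sphere.
m-sum 0 ✓  L=16 even ✓  7≤7≤9 ✓
Π(2lᵢ+1) = 3×17×15 = 765
triangle coeff Δ(1,8,7) = 1/2040
Σ_t [1,1]: t=1:−1/25401600 = -1/25401600
(3j)²=8/255 [(1 8 7; 0 0 0)], sign=+1
Σ_t [1,1]: t=1:−1/6227020800 = -1/6227020800
(3j)²=7/510 [(1 8 7; 0 -6 6)], sign=+1
⇒ 4πI² = 28/85
I = (+1)√(28/85/(4π)) = 0.16190663

Gaunt coefficient, +0.161907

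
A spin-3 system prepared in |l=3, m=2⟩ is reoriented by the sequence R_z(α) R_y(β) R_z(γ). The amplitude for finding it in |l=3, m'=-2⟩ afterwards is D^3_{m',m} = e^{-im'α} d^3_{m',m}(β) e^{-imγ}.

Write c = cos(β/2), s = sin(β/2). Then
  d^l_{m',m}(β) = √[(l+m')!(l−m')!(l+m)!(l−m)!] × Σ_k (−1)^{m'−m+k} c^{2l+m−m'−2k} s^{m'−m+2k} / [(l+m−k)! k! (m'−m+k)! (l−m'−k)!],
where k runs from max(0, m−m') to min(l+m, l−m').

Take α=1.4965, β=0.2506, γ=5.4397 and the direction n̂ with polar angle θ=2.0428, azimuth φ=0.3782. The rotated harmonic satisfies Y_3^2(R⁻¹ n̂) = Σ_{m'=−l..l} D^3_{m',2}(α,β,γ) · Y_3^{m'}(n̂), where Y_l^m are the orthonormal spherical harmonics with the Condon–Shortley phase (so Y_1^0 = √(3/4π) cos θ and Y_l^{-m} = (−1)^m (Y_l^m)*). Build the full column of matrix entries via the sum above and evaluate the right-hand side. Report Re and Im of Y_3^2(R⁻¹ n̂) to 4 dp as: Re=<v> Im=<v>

Need the full column D^3_{m',2} for m'=−3..3 at α=1.4965, β=0.2506, γ=5.4397.
cos(β/2)=0.992160, sin(β/2)=0.124972
d^3_{-3,2}: single k=5 term ⇒ +0.000074;  D = +0.000074-0.000008i
d^3_{-2,2}: k∈[4..5] ⇒ +0.001201 -0.000004 = +0.001197;  D = -0.000039-0.001196i
d^3_{-1,2}: k∈[3..4] ⇒ +0.012056 -0.000096 = +0.011961;  D = -0.011950-0.000501i
d^3_{0,2}: k∈[2..3] ⇒ +0.082893 -0.001315 = +0.081577;  D = -0.009456+0.081028i
d^3_{1,2}: k∈[1..2] ⇒ +0.379947 -0.012056 = +0.367891;  D = +0.361237+0.069649i
d^3_{2,2}: k∈[0..1] ⇒ +0.953874 -0.075670 = +0.878203;  D = +0.229812-0.847601i
d^3_{3,2}: single k=0 term ⇒ -0.294306;  D = +0.277550+0.097887i
Y_3^{m'}(θ=2.0428,φ=0.3782) and Σ D·Y over m':
  (+0.0001-0.0000i)·(+0.1245-0.2672i)  (-0.0000-0.0012i)·(-0.2681+0.2530i)  (-0.0120-0.0005i)·(+0.0090-0.0036i)  (-0.0095+0.0810i)·(+0.3336+0.0000i)  (+0.3612+0.0696i)·(-0.0090-0.0036i)  (+0.2298-0.8476i)·(-0.2681-0.2530i)  (+0.2775+0.0979i)·(-0.1245-0.2672i)
Y_3^2(R⁻¹ n̂) = -0.290395+0.108195i

Re=-0.2904 Im=0.1082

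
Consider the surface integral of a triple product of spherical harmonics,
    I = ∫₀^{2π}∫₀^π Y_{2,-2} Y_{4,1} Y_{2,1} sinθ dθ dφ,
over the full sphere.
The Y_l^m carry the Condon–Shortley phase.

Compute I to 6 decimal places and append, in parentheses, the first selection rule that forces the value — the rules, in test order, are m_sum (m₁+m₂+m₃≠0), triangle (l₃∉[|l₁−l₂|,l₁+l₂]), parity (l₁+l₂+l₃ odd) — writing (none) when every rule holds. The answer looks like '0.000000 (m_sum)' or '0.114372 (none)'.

Checks pass: Σm=0; 8 even; l₃=2∈[2,6].
(2·2+1)(2·4+1)(2·2+1) = 225
Δ: 4! 0! 4! / 9! → 1/630
sum: t=2:+1/16 = 1/16
3j²(2 4 2; 0 0 0) = Δ·Π!·Σ² = 2/35  (sign +1)
sum: t=4:+1/144 = 1/144
3j²(2 4 2; -2 1 1) = Δ·Π!·Σ² = 1/126  (sign -1)
combine: 4πI² = 225·2/35·1/126 = 5/49
take √, sign -1: I = -0.09011188
No selection rule forces the value: the integral is nonzero (none).

-0.090112 (none)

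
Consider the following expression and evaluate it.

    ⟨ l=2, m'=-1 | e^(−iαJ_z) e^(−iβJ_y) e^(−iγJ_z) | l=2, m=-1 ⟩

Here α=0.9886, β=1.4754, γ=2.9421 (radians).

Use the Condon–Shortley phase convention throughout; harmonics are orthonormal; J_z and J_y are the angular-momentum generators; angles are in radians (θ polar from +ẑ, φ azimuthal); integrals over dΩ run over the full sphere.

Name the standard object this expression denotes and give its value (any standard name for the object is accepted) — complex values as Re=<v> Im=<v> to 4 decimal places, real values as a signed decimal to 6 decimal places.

Wigner D-matrix element, Re=0.3123 Im=0.3146

This is a Wigner D-matrix element — the rotation-matrix element ⟨l m'| R(α,β,γ) |l m⟩ in the angular-momentum basis.
D^2_{-1,-1}(0.9886,1.4754,2.9421) = e^{-i·-1·0.9886}·d^2_{-1,-1}(1.4754)·e^{-i·-1·2.9421}. Compute d first:
c=cos(1.475400/2)=0.740017, s=sin(1.475400/2)=0.672588; N=√[1·6·1·6]=6.000000
The bounds max(0,m−m')=0 and min(l+m,l−m')=1 give 2 terms
  k=0: (−1)^0·6.0000/(6)·0.7400^4·0.6726^0 = +0.299894
  k=1: (−1)^1·6.0000/(2)·0.7400^2·0.6726^2 = -0.743195
d^2_{-1,-1}(1.4754) = +0.299894 -0.743195 = -0.443301
Attach z-rotation phases: D = e^{-i(-1)(0.9886)}·(-0.443301)·e^{-i(-1)(2.9421)} = +0.312296+0.314622i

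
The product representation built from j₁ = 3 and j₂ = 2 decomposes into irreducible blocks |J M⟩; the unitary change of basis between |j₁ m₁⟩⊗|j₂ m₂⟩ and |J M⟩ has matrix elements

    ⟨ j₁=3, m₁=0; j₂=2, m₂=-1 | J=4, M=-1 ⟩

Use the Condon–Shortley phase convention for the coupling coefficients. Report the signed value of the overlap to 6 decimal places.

+0.462910

triangle: 1!*5!*3!/10! = 720/3628800
(j±m)!: 3!*3!*1!*3!*3!*5! = 155520
prefactor² = (2J+1)*Δ*N² = 1944/7
  k=0: +1/(0!*1!*3!*1!*2!*2!) = 1/24
  k=1: −1/(1!*0!*2!*0!*3!*3!) = -1/72
Σ = 1/36  ⇒  CG² = 1944/7*(1/36)² = 3/14
CG = +√(3/14) = +0.462910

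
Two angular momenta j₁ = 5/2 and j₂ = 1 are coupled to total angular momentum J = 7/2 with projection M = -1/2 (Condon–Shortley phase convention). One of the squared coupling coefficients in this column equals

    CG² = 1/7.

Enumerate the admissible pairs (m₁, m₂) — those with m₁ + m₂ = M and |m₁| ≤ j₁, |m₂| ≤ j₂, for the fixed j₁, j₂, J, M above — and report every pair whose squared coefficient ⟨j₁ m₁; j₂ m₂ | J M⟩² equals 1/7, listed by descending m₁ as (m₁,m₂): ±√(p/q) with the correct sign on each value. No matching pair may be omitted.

(-3/2,1): +√(1/7)

Admissible pairs with m₁+m₂ = M = -1/2: (-3/2,1), (-1/2,0), (1/2,-1)
  (m₁,m₂)=(1/2,-1): CG² = 2/7, CG = +√(2/7)
  (m₁,m₂)=(-1/2,0): CG² = 4/7, CG = +√(4/7)
  (m₁,m₂)=(-3/2,1): CG² = 1/7, CG = +√(1/7)   ← matches the target
Pairs with CG² = 1/7: (-3/2,1): +√(1/7)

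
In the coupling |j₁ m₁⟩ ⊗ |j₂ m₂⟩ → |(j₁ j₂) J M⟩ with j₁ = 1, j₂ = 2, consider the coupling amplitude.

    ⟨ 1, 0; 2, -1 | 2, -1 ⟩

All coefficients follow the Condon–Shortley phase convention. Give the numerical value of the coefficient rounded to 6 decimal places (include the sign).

triangle: 1!·1!·3!/6! = 6/720
(j±m)!: 1!·1!·1!·3!·1!·3! = 36
prefactor² = (2J+1)·Δ·N² = 3/2
  k=0: +1/(0!·1!·1!·1!·0!·2!) = 1/2
  k=1: −1/(1!·0!·0!·0!·1!·3!) = -1/6
Σ = 1/3  ⇒  CG² = 3/2·(1/3)² = 1/6
CG = +√(1/6) = +0.408248

+0.408248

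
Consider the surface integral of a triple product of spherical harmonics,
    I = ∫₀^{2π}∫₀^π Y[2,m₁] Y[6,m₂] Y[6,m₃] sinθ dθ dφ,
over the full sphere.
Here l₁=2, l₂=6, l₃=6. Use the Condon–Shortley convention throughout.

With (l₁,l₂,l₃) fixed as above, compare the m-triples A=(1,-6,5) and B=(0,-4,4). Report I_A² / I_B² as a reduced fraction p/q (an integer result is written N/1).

Same 2,6,6: normalisation and zero-m 3j drop out of the ratio.
A: Δ: 2! 2! 10! / 15! → 1/90090; sum: t=0:+1/7257600 = 1/7257600; 3j²(2 6 6; 1 -6 5) = Δ·Π!·Σ² = 11/455  (sign -1)
B: Δ: 2! 2! 10! / 15! → 1/90090; sum: t=0:+1/322560 t=1:−1/362880 t=2:+1/14515200 = 1/2419200; 3j²(2 6 6; 0 -4 4) = Δ·Π!·Σ² = 2/5005  (sign +1)
I_A²/I_B² = (11/455)/(2/5005) = 121/2

121/2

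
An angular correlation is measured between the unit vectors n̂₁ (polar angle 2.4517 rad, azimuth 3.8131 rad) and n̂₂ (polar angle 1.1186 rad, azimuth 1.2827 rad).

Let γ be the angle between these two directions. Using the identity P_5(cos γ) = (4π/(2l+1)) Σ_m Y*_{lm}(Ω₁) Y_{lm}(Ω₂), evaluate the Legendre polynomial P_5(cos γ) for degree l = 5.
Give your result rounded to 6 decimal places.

0.391793

Summing Y*_{l m}(θ₁,φ₁)·Y_{l m}(θ₂,φ₂) over m ∈ [−5, 5]; prefactor 4π/(2·5+1) = 1.142397:
  [-5]  conj(Y_{5,-5})(Ω₁) = 0.04734 + 0.01039j ; Y_{5,-5}(Ω₂) = 0.27097 - 0.03551j ; Δ = 0.01320 + 0.00113j
  [-4]  conj(Y_{5,-4})(Ω₁) = 0.16681 - 0.08173j ; Y_{5,-4}(Ω₂) = 0.17057 + 0.38359j ; Δ = 0.05980 + 0.05005j
  [-3]  conj(Y_{5,-3})(Ω₁) = 0.16672 - 0.35075j ; Y_{5,-3}(Ω₂) = -0.13755 + 0.11739j ; Δ = 0.01824 + 0.06782j
  [-2]  conj(Y_{5,-2})(Ω₁) = -0.09384 - 0.40482j ; Y_{5,-2}(Ω₂) = 0.21465 + 0.13947j ; Δ = 0.03632 - 0.09998j
  [-1]  conj(Y_{5,-1})(Ω₁) = -0.01655 - 0.01315j ; Y_{5,-1}(Ω₂) = -0.07428 + 0.25064j ; Δ = 0.00453 - 0.00317j
  [+0]  conj(Y_{5,0})(Ω₁) = 0.39210 + 0.00000j ; Y_{5,0}(Ω₂) = 0.20093 + 0.00000j ; Δ = 0.07879 + 0.00000j
  [+1]  conj(Y_{5,1})(Ω₁) = 0.01655 - 0.01315j ; Y_{5,1}(Ω₂) = 0.07428 + 0.25064j ; Δ = 0.00453 + 0.00317j
  [+2]  conj(Y_{5,2})(Ω₁) = -0.09384 + 0.40482j ; Y_{5,2}(Ω₂) = 0.21465 - 0.13947j ; Δ = 0.03632 + 0.09998j
  [+3]  conj(Y_{5,3})(Ω₁) = -0.16672 - 0.35075j ; Y_{5,3}(Ω₂) = 0.13755 + 0.11739j ; Δ = 0.01824 - 0.06782j
  [+4]  conj(Y_{5,4})(Ω₁) = 0.16681 + 0.08173j ; Y_{5,4}(Ω₂) = 0.17057 - 0.38359j ; Δ = 0.05980 - 0.05005j
  [+5]  conj(Y_{5,5})(Ω₁) = -0.04734 + 0.01039j ; Y_{5,5}(Ω₂) = -0.27097 - 0.03551j ; Δ = 0.01320 - 0.00113j
Σ over m = 0.34296 + 0.00000j; ×(4π/11) → 0.39179 + 0.00000j. Real part: 0.391793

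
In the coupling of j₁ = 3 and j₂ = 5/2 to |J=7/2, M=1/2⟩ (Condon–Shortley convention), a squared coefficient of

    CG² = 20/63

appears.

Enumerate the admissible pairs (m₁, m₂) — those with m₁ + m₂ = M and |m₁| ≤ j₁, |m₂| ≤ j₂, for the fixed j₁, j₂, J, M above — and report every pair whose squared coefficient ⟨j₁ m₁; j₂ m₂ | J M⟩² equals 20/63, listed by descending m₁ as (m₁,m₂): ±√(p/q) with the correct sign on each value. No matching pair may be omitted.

Admissible pairs with m₁+m₂ = M = 1/2: (-2,5/2), (-1,3/2), (0,1/2), (1,-1/2), (2,-3/2), (3,-5/2)
  (m₁,m₂)=(3,-5/2): CG² = 2/21, CG = +√(2/21)
  (m₁,m₂)=(2,-3/2): CG² = 20/63, CG = +√(20/63)   ← matches the target
  (m₁,m₂)=(1,-1/2): CG² = 1/63, CG = −√(1/63)
  (m₁,m₂)=(0,1/2): CG² = 4/21, CG = −√(4/21)
  (m₁,m₂)=(-1,3/2): CG² = 8/63, CG = +√(8/63)
  (m₁,m₂)=(-2,5/2): CG² = 16/63, CG = +√(16/63)
Pairs with CG² = 20/63: (2,-3/2): +√(20/63)

(2,-3/2): +√(20/63)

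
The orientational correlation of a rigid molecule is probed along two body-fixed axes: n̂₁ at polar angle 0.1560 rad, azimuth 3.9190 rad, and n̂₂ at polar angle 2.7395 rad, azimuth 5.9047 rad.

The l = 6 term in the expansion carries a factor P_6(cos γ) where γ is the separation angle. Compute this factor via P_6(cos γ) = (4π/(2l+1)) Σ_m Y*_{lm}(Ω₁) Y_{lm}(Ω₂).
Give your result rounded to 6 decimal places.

0.010575

Term-by-term m-sum for l=6 (normalisation 4π/13 = 0.966644):
  [-6]  conj(Y_{6,-6})(Ω₁) = (-0.000000, -0.000007) ; Y_{6,-6}(Ω₂) = (-0.001118, 0.001327) ; Δ = (0.000000, 0.000000)
  [-5]  conj(Y_{6,-5})(Ω₁) = (0.000110, 0.000102) ; Y_{6,-5}(Ω₂) = (0.004468, -0.013411) ; Δ = (0.000002, -0.000001)
  [-4]  conj(Y_{6,-4})(Ω₁) = (-0.002023, 0.000065) ; Y_{6,-4}(Ω₂) = (0.003954, 0.069473) ; Δ = (-0.000012, -0.000140)
  [-3]  conj(Y_{6,-3})(Ω₁) = (0.012879, -0.013511) ; Y_{6,-3}(Ω₂) = (-0.095685, -0.205730) ; Δ = (-0.004012, -0.001357)
  [-2]  conj(Y_{6,-2})(Ω₁) = (0.001867, 0.116819) ; Y_{6,-2}(Ω₂) = (0.341662, 0.322769) ; Δ = (-0.037068, 0.040515)
  [-1]  conj(Y_{6,-1})(Ω₁) = (-0.322236, -0.317127) ; Y_{6,-1}(Ω₂) = (-0.449522, -0.178756) ; Δ = (0.088164, 0.200157)
  [+0]  conj(Y_{6,0})(Ω₁) = (0.773105, -0.000000) ; Y_{6,0}(Ω₂) = (-0.107628, 0.000000) ; Δ = (-0.083207, 0.000000)
  [+1]  conj(Y_{6,1})(Ω₁) = (0.322236, -0.317127) ; Y_{6,1}(Ω₂) = (0.449522, -0.178756) ; Δ = (0.088164, -0.200157)
  [+2]  conj(Y_{6,2})(Ω₁) = (0.001867, -0.116819) ; Y_{6,2}(Ω₂) = (0.341662, -0.322769) ; Δ = (-0.037068, -0.040515)
  [+3]  conj(Y_{6,3})(Ω₁) = (-0.012879, -0.013511) ; Y_{6,3}(Ω₂) = (0.095685, -0.205730) ; Δ = (-0.004012, 0.001357)
  [+4]  conj(Y_{6,4})(Ω₁) = (-0.002023, -0.000065) ; Y_{6,4}(Ω₂) = (0.003954, -0.069473) ; Δ = (-0.000012, 0.000140)
  [+5]  conj(Y_{6,5})(Ω₁) = (-0.000110, 0.000102) ; Y_{6,5}(Ω₂) = (-0.004468, -0.013411) ; Δ = (0.000002, 0.000001)
  [+6]  conj(Y_{6,6})(Ω₁) = (-0.000000, 0.000007) ; Y_{6,6}(Ω₂) = (-0.001118, -0.001327) ; Δ = (0.000000, -0.000000)
Σ over m = (0.010940, 0.000000); ×(4π/13) → (0.010575, 0.000000). Real part: 0.010575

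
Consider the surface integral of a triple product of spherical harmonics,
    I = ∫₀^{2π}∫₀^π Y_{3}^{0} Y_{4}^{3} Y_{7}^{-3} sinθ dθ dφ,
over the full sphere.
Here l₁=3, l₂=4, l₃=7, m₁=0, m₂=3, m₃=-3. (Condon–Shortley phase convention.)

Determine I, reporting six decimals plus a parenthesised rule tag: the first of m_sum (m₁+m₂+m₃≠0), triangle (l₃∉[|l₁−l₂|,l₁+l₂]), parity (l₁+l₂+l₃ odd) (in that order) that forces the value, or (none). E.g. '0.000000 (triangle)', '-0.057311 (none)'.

-0.147623 (none)

m-sum 0 ✓  L=14 even ✓  1≤7≤7 ✓
Π(2lᵢ+1) = 7×9×15 = 945
triangle coeff Δ(3,4,7) = 1/45045
Σ_t [0,0]: t=0:+1/20736 = 1/20736
(3j)²=35/1287 [(3 4 7; 0 0 0)], sign=-1
Σ_t [0,0]: t=0:+1/181440 = 1/181440
(3j)²=32/3003 [(3 4 7; 0 3 -3)], sign=+1
⇒ 4πI² = 5600/20449
I = (-1)√(5600/20449/(4π)) = -0.14762267
No selection rule forces the value: the integral is nonzero (none).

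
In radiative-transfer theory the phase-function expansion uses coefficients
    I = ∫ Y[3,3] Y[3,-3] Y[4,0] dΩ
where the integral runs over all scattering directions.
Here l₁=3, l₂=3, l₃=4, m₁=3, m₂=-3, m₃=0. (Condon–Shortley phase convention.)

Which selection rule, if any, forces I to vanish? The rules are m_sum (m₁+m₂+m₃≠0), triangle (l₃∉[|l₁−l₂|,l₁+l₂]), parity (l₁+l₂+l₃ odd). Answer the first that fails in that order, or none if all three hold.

none

azimuthal sum: 3 − 3 + 0 = 0  ✓
0 ≤ 4 ≤ 6 (triangle on l)  ✓
L = 3 + 3 + 4 = 10 (even)  ✓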